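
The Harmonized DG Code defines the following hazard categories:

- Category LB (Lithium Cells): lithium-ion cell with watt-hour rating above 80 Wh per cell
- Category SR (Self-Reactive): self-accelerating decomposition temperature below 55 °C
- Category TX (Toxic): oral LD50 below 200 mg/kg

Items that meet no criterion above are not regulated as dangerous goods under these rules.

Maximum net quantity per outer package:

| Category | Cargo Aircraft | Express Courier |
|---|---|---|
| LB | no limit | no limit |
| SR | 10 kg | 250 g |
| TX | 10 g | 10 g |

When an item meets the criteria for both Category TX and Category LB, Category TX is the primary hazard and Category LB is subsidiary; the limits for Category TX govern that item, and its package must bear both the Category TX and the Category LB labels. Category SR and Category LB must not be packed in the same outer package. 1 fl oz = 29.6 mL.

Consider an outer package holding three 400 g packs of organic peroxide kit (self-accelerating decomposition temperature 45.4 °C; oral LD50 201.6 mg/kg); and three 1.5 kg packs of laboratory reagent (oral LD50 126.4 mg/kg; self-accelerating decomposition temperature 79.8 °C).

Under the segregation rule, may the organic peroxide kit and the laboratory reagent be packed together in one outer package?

With self-accelerating decomposition temperature 45.4 °C (< 55 °C), the organic peroxide kit falls in Category SR.
Oral LD50 126.4 mg/kg meets the Category TX criterion (Toxic), so the laboratory reagent is Category TX.
No segregation rule bars Category SR with Category TX.

Yes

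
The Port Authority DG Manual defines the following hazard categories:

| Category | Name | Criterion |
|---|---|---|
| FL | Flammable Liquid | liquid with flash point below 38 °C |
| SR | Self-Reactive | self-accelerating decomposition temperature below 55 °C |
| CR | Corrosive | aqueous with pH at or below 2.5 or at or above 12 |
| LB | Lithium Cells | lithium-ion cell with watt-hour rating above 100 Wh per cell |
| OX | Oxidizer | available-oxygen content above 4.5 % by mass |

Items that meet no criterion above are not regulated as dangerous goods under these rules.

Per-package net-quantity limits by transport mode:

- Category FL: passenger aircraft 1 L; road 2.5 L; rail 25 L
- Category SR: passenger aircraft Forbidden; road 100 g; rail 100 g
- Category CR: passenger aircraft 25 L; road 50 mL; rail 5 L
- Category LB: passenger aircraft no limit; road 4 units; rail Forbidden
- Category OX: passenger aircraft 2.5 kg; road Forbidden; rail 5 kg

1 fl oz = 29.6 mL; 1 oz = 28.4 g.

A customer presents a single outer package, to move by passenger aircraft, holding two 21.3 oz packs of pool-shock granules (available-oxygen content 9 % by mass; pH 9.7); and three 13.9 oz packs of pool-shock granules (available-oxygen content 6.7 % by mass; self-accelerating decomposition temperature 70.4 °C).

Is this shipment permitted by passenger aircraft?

Yes

Available-oxygen content 9 % by mass meets the Category OX criterion (Oxidizer), so the pool-shock granules are Category OX.
Pool-shock granules: available-oxygen content 6.7 % by mass > 4.5 % by mass → Category OX (Oxidizer).
Category OX net quantity: (two 21.3 oz packs = 1209.84 g) + (three 13.9 oz packs = 1184.28 g) = 2394.12 g.
That is within the Category OX passenger aircraft limit of 2.5 kg.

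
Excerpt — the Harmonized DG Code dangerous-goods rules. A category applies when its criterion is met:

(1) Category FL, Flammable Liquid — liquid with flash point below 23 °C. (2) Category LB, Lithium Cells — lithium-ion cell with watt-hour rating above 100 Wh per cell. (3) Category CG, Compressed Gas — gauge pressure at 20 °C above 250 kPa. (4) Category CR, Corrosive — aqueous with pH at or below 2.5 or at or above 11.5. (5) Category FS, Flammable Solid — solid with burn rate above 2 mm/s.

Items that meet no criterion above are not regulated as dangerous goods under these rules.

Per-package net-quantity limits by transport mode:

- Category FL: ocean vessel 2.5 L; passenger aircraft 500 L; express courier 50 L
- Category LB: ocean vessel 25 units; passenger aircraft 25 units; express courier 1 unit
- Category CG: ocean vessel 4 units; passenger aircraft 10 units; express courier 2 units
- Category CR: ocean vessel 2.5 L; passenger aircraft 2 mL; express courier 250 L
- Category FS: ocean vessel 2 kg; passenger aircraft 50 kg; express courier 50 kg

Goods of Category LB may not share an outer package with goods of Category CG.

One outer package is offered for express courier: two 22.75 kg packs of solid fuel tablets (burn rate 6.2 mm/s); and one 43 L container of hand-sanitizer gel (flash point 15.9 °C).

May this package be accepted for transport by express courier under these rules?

Yes

The solid fuel tablets have burn rate 6.2 mm/s, which is > 2 mm/s, so they are Category FS (Flammable Solid).
With flash point 15.9 °C (< 23 °C), the hand-sanitizer gel falls in Category FL.
Category FL quantity: 43 L.
43 L ≤ 50 L (express courier limit, Category FL) — within limit.
Category FS quantity: two 22.75 kg packs = 45.5 kg.
45.5 kg is within the express courier limit of 50 kg for Category FS.
The segregation rule (Category LB with Category CG) does not apply to Category FL with Category FS.
Every hazard category is within its express courier limit and no segregation rule is violated.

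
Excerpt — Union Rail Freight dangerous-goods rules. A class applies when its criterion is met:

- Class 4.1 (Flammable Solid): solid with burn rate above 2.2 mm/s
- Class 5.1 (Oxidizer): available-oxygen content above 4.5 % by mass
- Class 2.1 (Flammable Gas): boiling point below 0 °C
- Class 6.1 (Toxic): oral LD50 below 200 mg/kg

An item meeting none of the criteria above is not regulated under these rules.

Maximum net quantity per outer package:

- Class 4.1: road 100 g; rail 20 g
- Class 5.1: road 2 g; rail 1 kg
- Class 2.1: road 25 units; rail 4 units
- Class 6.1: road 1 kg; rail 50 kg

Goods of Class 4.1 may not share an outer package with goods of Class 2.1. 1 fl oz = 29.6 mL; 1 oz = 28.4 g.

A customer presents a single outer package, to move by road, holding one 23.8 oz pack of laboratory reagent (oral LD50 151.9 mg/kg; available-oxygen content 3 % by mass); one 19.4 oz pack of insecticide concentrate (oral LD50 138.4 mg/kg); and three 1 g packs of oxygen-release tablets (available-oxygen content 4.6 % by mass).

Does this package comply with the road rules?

No

With oral LD50 151.9 mg/kg (< 200 mg/kg), the laboratory reagent falls in Class 6.1.
The insecticide concentrate has oral LD50 138.4 mg/kg, which is < 200 mg/kg, so it is Class 6.1 (Toxic).
The oxygen-release tablets have available-oxygen content 4.6 % by mass, which is > 4.5 % by mass, so they are Class 5.1 (Oxidizer).
Class 6.1 net quantity: (one 23.8 oz pack = 675.92 g) + (one 19.4 oz pack = 550.96 g) = 1226.88 g.
1226.88 g exceeds the road limit of 1 kg for Class 6.1.
Class 5.1 quantity: three 1 g packs = 3 g.
3 g > 2 g (road limit, Class 5.1) — over the limit.
The segregation rule (Class 4.1 with Class 2.1) does not apply to Class 6.1 with Class 5.1.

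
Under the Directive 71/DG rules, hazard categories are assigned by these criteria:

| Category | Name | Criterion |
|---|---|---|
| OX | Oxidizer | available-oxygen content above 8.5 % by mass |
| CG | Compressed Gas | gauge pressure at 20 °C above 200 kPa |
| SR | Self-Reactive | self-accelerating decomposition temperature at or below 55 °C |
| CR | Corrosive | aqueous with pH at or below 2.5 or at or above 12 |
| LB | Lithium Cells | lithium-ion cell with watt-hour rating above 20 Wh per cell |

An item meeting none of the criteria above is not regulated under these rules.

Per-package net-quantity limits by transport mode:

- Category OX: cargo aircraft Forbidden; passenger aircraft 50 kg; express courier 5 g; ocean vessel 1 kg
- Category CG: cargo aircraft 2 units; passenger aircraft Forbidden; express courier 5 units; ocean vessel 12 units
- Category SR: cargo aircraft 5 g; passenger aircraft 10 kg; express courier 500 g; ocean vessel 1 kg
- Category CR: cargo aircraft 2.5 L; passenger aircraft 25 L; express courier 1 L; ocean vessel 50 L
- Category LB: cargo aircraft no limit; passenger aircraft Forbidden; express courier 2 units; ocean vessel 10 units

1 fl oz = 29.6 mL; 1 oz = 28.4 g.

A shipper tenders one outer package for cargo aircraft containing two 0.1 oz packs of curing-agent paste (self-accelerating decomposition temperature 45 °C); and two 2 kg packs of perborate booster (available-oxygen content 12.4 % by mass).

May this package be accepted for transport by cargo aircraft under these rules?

No

Self-accelerating decomposition temperature 45 °C meets the Category SR criterion (Self-Reactive), so the curing-agent paste is Category SR.
The perborate booster has available-oxygen content 12.4 % by mass, which is > 8.5 % by mass, so it is Category OX (Oxidizer).
Category OX quantity: two 2 kg packs = 4 kg.
By cargo aircraft, Category OX is Forbidden regardless of quantity.
Category SR quantity: two 0.1 oz packs = 5.68 g.
5.68 g exceeds the cargo aircraft limit of 5 g for Category SR.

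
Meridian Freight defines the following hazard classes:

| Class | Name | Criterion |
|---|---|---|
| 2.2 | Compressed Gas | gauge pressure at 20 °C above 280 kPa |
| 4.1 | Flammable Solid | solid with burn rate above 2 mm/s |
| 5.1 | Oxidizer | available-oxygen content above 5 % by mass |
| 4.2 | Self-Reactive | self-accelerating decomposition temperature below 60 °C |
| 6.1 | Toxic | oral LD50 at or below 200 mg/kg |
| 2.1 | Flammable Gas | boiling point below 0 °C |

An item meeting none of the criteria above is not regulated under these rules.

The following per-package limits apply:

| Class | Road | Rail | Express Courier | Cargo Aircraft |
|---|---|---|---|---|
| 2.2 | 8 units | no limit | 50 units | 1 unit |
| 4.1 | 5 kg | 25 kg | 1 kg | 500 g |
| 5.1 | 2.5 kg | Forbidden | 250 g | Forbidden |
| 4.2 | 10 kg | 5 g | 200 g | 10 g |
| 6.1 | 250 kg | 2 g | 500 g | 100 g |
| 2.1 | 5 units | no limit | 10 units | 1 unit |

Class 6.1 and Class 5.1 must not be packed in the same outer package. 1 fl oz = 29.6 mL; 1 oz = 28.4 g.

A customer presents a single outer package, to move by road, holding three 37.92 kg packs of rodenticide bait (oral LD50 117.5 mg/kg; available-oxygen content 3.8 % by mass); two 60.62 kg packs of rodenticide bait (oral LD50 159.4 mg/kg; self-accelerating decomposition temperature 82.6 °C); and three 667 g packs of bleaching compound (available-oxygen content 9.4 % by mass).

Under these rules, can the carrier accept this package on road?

No

With oral LD50 117.5 mg/kg (≤ 200 mg/kg), the rodenticide bait falls in Class 6.1.
With oral LD50 159.4 mg/kg (≤ 200 mg/kg), the rodenticide bait falls in Class 6.1.
Available-oxygen content 9.4 % by mass meets the Class 5.1 criterion (Oxidizer), so the bleaching compound is Class 5.1.
Class 6.1 net quantity: (three 37.92 kg packs = 113.76 kg) + (two 60.62 kg packs = 121.24 kg) = 235 kg.
235 kg ≤ 250 kg (road limit, Class 6.1) — within limit.
Class 5.1 quantity: three 667 g packs = 2.001 kg.
2.001 kg is within the road limit of 2.5 kg for Class 5.1.
Class 6.1 and Class 5.1 may not share an outer package.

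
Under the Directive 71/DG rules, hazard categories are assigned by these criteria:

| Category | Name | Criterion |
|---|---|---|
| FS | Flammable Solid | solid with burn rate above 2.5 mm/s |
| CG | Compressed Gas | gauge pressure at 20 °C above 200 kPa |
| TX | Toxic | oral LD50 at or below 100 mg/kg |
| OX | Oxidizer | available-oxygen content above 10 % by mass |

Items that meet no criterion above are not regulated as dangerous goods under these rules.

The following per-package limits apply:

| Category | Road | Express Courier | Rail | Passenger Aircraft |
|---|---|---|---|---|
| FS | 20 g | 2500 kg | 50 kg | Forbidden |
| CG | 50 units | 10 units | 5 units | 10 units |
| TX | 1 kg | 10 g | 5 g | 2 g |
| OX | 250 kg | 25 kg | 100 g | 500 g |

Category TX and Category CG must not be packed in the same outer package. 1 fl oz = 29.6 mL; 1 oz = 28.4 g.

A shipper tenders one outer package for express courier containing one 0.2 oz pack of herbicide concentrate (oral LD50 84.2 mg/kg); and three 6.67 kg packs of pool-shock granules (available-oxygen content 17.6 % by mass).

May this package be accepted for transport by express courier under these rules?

Yes

With oral LD50 84.2 mg/kg (≤ 100 mg/kg), the herbicide concentrate falls in Category TX.
Available-oxygen content 17.6 % by mass meets the Category OX criterion (Oxidizer), so the pool-shock granules are Category OX.
Category OX quantity: three 6.67 kg packs = 20.01 kg.
That is within the Category OX express courier limit of 25 kg.
Category TX quantity: one 0.2 oz pack = 5.68 g.
That is within the Category TX express courier limit of 10 g.
The segregation rule (Category TX with Category CG) does not apply to Category OX with Category TX.
Every hazard category is within its express courier limit and no segregation rule is violated.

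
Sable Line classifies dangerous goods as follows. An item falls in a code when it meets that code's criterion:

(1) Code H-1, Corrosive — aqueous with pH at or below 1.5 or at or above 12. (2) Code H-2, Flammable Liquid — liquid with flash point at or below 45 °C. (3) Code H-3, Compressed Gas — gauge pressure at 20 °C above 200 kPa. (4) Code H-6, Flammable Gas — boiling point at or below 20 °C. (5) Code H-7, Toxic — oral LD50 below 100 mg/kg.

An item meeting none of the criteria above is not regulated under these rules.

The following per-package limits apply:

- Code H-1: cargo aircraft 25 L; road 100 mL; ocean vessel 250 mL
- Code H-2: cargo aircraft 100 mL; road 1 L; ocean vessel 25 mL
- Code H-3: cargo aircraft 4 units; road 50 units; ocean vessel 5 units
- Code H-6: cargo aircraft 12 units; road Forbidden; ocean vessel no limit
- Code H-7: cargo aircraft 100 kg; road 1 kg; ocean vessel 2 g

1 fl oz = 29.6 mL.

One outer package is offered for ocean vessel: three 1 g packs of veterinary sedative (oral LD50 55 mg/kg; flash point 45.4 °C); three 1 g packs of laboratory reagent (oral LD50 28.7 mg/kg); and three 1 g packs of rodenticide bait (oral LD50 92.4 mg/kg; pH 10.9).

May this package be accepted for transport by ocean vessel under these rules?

No

With oral LD50 55 mg/kg (< 100 mg/kg), the veterinary sedative falls in Code H-7.
With oral LD50 28.7 mg/kg (< 100 mg/kg), the laboratory reagent falls in Code H-7.
Rodenticide bait: oral LD50 92.4 mg/kg < 100 mg/kg → Code H-7 (Toxic).
Code H-7 net quantity: (three 1 g packs = 3 g) + (three 1 g packs = 3 g) + (three 1 g packs = 3 g) = 9 g.
9 g > 2 g (ocean vessel limit, Code H-7) — over the limit.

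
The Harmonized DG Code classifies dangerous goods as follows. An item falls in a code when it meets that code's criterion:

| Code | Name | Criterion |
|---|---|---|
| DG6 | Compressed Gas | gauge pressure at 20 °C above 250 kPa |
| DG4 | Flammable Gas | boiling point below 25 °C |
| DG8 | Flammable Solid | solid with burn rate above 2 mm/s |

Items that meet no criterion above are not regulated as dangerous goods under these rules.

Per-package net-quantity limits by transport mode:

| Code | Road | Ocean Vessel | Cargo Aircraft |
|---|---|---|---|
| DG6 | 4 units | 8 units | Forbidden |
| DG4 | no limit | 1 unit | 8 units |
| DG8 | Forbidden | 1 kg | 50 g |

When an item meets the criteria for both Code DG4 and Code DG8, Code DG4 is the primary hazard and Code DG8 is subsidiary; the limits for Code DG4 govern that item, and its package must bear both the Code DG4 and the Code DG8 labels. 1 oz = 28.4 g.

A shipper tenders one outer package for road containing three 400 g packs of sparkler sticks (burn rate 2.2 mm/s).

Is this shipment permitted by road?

Sparkler sticks: burn rate 2.2 mm/s > 2 mm/s → Code DG8 (Flammable Solid).
Code DG8 quantity: three 400 g packs = 1.2 kg.
By road, Code DG8 is Forbidden regardless of quantity.

No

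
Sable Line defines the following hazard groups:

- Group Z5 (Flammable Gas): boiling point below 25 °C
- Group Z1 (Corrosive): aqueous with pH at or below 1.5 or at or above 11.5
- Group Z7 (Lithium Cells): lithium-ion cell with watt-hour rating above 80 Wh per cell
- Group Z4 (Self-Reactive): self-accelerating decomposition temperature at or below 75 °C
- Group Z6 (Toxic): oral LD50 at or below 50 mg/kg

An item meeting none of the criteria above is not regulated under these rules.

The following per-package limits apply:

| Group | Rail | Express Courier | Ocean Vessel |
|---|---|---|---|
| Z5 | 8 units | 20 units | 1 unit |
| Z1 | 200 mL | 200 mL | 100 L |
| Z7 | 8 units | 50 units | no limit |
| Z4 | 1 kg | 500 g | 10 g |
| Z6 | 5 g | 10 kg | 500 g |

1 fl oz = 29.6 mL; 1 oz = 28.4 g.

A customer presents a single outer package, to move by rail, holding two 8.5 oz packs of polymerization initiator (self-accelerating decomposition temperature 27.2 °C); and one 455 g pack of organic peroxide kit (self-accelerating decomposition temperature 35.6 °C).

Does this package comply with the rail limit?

The polymerization initiator has self-accelerating decomposition temperature 27.2 °C, which is ≤ 75 °C, so it is Group Z4 (Self-Reactive).
Organic peroxide kit: self-accelerating decomposition temperature 35.6 °C ≤ 75 °C → Group Z4 (Self-Reactive).
Group Z4 net quantity: (two 8.5 oz packs = 482.8 g) + 455 g = 937.8 g.
That is within the Group Z4 rail limit of 1 kg.

Yes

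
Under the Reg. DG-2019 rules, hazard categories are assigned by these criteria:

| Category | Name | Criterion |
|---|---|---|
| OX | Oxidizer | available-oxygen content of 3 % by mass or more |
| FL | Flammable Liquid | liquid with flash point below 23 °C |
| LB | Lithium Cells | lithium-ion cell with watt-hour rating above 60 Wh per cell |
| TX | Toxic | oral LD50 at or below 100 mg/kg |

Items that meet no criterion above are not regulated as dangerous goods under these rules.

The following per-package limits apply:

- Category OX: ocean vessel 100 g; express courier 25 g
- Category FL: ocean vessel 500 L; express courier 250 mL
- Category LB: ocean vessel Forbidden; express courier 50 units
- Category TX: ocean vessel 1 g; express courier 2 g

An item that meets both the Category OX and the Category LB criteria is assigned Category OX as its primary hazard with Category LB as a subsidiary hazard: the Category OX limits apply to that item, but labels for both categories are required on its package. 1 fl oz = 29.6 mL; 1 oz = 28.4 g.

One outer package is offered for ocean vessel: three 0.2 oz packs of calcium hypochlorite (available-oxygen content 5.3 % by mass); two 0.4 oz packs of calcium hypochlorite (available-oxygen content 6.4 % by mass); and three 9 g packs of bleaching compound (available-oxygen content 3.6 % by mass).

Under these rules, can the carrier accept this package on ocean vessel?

Calcium hypochlorite: available-oxygen content 5.3 % by mass ≥ 3 % by mass → Category OX (Oxidizer).
Calcium hypochlorite: available-oxygen content 6.4 % by mass ≥ 3 % by mass → Category OX (Oxidizer).
With available-oxygen content 3.6 % by mass (≥ 3 % by mass), the bleaching compound falls in Category OX.
Total Category OX: (three 0.2 oz packs = 17.04 g) + (two 0.4 oz packs = 22.72 g) + (three 9 g packs = 27 g) = 66.76 g.
66.76 g is within the ocean vessel limit of 100 g for Category OX.

Yes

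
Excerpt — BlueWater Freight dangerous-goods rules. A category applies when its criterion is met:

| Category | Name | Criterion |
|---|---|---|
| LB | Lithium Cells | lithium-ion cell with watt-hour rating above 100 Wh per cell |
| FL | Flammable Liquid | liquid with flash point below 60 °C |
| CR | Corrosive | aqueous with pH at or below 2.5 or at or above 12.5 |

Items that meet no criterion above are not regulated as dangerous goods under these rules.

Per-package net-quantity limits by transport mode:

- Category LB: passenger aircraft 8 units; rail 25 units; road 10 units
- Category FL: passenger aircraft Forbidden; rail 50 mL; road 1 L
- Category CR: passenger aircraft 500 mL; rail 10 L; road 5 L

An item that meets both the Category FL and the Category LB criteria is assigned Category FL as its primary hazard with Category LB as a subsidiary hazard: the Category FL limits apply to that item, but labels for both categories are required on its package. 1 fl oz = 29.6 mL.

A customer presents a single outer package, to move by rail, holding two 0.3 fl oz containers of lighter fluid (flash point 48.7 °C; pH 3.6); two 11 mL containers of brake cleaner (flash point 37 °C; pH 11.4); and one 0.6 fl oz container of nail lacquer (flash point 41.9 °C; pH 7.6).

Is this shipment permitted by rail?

No

With flash point 48.7 °C (< 60 °C), the lighter fluid falls in Category FL.
With flash point 37 °C (< 60 °C), the brake cleaner falls in Category FL.
Flash point 41.9 °C meets the Category FL criterion (Flammable Liquid), so the nail lacquer is Category FL.
Category FL net quantity: (two 0.3 fl oz containers = 17.76 mL) + (two 11 mL containers = 22 mL) + (one 0.6 fl oz container = 17.76 mL) = 57.52 mL.
57.52 mL exceeds the rail limit of 50 mL for Category FL.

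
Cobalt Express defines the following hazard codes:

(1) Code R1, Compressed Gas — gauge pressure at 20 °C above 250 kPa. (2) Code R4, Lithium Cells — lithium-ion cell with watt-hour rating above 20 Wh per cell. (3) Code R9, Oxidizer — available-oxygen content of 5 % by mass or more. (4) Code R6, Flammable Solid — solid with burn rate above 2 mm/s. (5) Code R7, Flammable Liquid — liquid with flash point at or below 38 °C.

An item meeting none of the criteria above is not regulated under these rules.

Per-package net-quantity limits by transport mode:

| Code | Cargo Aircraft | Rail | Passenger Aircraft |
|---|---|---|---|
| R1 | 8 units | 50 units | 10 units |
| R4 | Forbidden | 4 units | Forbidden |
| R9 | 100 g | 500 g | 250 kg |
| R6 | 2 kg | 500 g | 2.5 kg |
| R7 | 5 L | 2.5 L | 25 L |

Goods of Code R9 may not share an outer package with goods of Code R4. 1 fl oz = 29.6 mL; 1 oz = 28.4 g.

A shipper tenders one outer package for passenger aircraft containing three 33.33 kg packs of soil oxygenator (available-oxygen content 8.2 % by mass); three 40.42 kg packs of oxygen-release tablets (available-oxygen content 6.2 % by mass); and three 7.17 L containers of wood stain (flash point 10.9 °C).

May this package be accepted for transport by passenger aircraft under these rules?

Soil oxygenator: available-oxygen content 8.2 % by mass ≥ 5 % by mass → Code R9 (Oxidizer).
The oxygen-release tablets have available-oxygen content 6.2 % by mass, which is ≥ 5 % by mass, so they are Code R9 (Oxidizer).
Flash point 10.9 °C meets the Code R7 criterion (Flammable Liquid), so the wood stain is Code R7.
Total Code R9: (three 33.33 kg packs = 99.99 kg) + (three 40.42 kg packs = 121.26 kg) = 221.25 kg.
That is within the Code R9 passenger aircraft limit of 250 kg.
Code R7 quantity: three 7.17 L containers = 21.51 L.
That is within the Code R7 passenger aircraft limit of 25 L.
The segregation rule (Code R9 with Code R4) does not apply to Code R9 with Code R7.
Every hazard code is within its passenger aircraft limit and no segregation rule is violated.

Yes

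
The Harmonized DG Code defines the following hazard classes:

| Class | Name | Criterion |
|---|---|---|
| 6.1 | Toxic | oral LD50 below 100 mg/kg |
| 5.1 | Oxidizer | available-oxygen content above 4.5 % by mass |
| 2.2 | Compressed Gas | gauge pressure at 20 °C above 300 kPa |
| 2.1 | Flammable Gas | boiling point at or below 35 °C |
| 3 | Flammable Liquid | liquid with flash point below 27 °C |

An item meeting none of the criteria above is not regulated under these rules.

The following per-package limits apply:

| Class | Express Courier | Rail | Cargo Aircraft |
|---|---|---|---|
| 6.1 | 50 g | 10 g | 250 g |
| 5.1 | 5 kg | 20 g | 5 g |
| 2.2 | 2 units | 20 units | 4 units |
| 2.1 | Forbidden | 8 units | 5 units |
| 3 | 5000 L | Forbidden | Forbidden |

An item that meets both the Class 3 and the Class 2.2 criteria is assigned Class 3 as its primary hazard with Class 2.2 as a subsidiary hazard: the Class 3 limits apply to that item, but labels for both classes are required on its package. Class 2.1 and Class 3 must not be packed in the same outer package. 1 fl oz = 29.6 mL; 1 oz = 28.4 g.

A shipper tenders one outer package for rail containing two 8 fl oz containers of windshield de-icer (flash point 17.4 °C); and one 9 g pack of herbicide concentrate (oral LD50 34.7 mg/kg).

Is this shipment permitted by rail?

No

Flash point 17.4 °C meets the Class 3 criterion (Flammable Liquid), so the windshield de-icer is Class 3.
The herbicide concentrate has oral LD50 34.7 mg/kg, which is < 100 mg/kg, so it is Class 6.1 (Toxic).
Class 3 quantity: two 8 fl oz containers = 473.6 mL.
Class 3 is Forbidden by rail.
Class 6.1 quantity: 9 g.
9 g is within the rail limit of 10 g for Class 6.1.
The segregation rule (Class 2.1 with Class 3) does not apply to Class 3 with Class 6.1.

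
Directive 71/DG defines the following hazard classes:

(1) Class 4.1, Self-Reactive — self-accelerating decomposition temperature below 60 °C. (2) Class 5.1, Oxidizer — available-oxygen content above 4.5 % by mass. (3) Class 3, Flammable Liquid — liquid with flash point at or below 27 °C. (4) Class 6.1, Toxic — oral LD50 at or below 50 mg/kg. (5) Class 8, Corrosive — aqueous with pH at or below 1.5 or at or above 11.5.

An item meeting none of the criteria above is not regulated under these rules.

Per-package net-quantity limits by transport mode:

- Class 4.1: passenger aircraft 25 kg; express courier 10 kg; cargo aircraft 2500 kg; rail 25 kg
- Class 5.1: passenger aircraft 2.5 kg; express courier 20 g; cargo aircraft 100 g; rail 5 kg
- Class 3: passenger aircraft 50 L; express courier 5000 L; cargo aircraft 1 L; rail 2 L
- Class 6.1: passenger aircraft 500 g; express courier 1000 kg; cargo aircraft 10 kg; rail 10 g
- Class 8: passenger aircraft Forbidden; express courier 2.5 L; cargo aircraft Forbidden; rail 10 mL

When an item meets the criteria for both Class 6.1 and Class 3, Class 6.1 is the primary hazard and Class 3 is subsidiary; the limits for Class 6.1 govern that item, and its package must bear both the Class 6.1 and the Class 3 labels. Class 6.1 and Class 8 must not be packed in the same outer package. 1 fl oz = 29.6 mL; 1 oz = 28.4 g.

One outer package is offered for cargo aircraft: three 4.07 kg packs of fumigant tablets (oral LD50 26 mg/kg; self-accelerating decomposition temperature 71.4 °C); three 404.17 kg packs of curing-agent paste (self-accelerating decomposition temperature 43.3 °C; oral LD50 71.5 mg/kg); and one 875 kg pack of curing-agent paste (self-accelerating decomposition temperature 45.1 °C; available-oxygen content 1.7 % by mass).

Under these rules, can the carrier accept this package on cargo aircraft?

The fumigant tablets have oral LD50 26 mg/kg, which is ≤ 50 mg/kg, so they are Class 6.1 (Toxic).
Curing-agent paste: self-accelerating decomposition temperature 43.3 °C < 60 °C → Class 4.1 (Self-Reactive).
Self-accelerating decomposition temperature 45.1 °C meets the Class 4.1 criterion (Self-Reactive), so the curing-agent paste is Class 4.1.
Class 4.1 net quantity: (three 404.17 kg packs = 1212.51 kg) + 875 kg = 2087.51 kg.
That is within the Class 4.1 cargo aircraft limit of 2500 kg.
Class 6.1 quantity: three 4.07 kg packs = 12.21 kg.
12.21 kg exceeds the cargo aircraft limit of 10 kg for Class 6.1.
The segregation rule (Class 6.1 with Class 8) does not apply to Class 4.1 with Class 6.1.

No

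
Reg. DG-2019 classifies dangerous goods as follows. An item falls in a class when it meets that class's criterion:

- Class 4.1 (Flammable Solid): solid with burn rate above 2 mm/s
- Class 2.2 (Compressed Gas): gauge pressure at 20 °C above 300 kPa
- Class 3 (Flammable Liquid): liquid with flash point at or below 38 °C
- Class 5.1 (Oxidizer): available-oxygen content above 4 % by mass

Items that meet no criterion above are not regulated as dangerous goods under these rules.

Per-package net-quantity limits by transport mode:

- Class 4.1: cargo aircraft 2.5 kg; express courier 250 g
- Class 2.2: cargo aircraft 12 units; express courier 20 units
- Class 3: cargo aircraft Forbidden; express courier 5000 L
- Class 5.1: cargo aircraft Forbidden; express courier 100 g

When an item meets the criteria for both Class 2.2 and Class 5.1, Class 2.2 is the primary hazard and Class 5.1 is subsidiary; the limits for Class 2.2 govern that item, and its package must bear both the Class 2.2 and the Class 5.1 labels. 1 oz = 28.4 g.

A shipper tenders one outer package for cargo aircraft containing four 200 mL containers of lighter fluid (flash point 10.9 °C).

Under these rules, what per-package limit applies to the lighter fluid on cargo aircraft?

Forbidden

With flash point 10.9 °C (≤ 38 °C), the lighter fluid falls in Class 3.
The cargo aircraft limit for Class 3 is Forbidden.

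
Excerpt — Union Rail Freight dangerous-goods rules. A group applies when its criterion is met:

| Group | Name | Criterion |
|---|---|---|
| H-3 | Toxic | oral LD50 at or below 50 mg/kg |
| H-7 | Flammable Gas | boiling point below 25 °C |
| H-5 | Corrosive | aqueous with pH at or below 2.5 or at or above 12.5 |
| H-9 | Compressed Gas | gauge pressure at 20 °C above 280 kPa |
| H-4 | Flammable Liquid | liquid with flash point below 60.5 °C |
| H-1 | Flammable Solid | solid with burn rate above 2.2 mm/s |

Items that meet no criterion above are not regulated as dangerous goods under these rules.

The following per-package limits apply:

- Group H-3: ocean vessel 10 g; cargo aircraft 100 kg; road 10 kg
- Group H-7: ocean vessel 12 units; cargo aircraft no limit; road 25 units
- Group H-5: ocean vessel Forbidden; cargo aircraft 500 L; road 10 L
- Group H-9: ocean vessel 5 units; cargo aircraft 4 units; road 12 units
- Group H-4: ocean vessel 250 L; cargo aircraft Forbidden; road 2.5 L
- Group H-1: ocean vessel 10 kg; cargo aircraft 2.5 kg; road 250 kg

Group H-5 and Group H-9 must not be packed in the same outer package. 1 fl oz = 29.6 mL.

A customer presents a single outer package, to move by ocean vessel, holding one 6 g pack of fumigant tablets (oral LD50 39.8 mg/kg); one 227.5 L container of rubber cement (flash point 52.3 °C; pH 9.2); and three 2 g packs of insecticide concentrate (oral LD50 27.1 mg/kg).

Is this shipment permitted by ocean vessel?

The fumigant tablets have oral LD50 39.8 mg/kg, which is ≤ 50 mg/kg, so they are Group H-3 (Toxic).
Rubber cement: flash point 52.3 °C < 60.5 °C → Group H-4 (Flammable Liquid).
Insecticide concentrate: oral LD50 27.1 mg/kg ≤ 50 mg/kg → Group H-3 (Toxic).
Total Group H-3: 6 g + (three 2 g packs = 6 g) = 12 g.
That exceeds the Group H-3 ocean vessel limit of 10 g.
Group H-4 quantity: 227.5 L.
227.5 L ≤ 250 L (ocean vessel limit, Group H-4) — within limit.
The segregation rule (Group H-5 with Group H-9) does not apply to Group H-3 with Group H-4.

No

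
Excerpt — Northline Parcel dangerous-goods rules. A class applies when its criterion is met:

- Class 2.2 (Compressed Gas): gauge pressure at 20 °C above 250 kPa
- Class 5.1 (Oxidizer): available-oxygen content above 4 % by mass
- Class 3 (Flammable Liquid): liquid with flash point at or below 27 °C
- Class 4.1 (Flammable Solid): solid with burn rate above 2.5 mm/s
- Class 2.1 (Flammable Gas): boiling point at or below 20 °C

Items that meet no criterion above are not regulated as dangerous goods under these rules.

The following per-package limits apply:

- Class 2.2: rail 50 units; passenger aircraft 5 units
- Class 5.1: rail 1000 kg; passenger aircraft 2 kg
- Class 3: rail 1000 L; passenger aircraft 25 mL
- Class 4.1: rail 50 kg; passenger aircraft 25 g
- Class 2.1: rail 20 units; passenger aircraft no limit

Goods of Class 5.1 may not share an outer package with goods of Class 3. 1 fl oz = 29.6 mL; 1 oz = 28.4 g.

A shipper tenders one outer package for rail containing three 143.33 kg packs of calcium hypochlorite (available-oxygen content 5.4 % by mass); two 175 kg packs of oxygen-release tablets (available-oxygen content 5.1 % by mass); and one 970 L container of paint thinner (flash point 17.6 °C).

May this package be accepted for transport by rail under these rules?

Calcium hypochlorite: available-oxygen content 5.4 % by mass > 4 % by mass → Class 5.1 (Oxidizer).
The oxygen-release tablets have available-oxygen content 5.1 % by mass, which is > 4 % by mass, so they are Class 5.1 (Oxidizer).
With flash point 17.6 °C (≤ 27 °C), the paint thinner falls in Class 3.
Total Class 5.1: (three 143.33 kg packs = 429.99 kg) + (two 175 kg packs = 350 kg) = 779.99 kg.
779.99 kg is within the rail limit of 1000 kg for Class 5.1.
Class 3 quantity: 970 L.
970 L ≤ 1000 L (rail limit, Class 3) — within limit.
Class 5.1 and Class 3 may not share an outer package.

No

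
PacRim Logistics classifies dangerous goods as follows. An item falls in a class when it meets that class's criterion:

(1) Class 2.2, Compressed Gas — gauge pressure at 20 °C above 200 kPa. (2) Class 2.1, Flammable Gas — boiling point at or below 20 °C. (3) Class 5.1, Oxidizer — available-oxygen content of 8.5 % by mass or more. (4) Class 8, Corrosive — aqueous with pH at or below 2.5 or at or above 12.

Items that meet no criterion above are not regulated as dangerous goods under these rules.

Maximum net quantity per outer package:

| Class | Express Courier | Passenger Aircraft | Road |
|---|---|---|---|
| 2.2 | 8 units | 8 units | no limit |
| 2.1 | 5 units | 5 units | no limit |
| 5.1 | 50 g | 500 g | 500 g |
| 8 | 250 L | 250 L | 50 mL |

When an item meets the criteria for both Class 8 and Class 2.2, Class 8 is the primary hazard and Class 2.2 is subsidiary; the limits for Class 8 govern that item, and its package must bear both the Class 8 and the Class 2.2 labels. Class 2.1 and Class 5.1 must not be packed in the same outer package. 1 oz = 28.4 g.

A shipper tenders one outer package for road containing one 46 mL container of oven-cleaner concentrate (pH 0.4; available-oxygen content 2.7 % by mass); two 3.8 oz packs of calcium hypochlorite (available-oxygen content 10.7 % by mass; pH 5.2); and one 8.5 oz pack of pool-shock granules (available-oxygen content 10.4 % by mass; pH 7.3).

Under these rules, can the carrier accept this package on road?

pH 0.4 meets the Class 8 criterion (Corrosive), so the oven-cleaner concentrate is Class 8.
Calcium hypochlorite: available-oxygen content 10.7 % by mass ≥ 8.5 % by mass → Class 5.1 (Oxidizer).
With available-oxygen content 10.4 % by mass (≥ 8.5 % by mass), the pool-shock granules fall in Class 5.1.
Total Class 5.1: (two 3.8 oz packs = 215.84 g) + (one 8.5 oz pack = 241.4 g) = 457.24 g.
That is within the Class 5.1 road limit of 500 g.
Class 8 quantity: 46 mL.
That is within the Class 8 road limit of 50 mL.
The segregation rule (Class 2.1 with Class 5.1) does not apply to Class 5.1 with Class 8.
Every hazard class is within its road limit and no segregation rule is violated.

Yes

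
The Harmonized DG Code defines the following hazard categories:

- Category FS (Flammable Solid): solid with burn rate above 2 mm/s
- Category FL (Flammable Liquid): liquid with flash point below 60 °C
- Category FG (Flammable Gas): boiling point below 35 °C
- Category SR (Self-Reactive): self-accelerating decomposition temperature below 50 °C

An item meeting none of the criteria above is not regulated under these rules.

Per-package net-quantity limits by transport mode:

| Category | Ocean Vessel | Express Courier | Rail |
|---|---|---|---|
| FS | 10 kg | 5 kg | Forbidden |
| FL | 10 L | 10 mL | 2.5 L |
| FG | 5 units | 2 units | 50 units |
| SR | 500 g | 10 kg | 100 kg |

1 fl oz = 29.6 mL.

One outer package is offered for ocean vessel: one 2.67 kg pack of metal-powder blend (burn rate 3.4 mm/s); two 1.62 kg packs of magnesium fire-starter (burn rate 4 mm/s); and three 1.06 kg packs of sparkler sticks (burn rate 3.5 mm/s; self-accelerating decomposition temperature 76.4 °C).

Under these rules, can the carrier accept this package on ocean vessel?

Yes

With burn rate 3.4 mm/s (> 2 mm/s), the metal-powder blend falls in Category FS.
With burn rate 4 mm/s (> 2 mm/s), the magnesium fire-starter falls in Category FS.
Burn rate 3.5 mm/s meets the Category FS criterion (Flammable Solid), so the sparkler sticks are Category FS.
Category FS net quantity: 2.67 kg + (two 1.62 kg packs = 3.24 kg) + (three 1.06 kg packs = 3.18 kg) = 9.09 kg.
9.09 kg is within the ocean vessel limit of 10 kg for Category FS.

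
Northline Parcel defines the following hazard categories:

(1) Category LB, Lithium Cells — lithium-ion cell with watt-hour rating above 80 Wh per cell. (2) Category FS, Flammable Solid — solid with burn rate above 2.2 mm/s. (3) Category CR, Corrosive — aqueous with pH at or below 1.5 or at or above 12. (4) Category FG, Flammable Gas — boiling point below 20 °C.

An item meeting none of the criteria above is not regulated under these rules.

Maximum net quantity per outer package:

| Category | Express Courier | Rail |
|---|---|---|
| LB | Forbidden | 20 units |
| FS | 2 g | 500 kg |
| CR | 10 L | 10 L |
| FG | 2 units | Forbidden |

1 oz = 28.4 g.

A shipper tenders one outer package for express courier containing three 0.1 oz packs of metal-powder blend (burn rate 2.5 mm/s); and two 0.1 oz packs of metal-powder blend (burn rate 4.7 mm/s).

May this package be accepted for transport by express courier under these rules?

No

With burn rate 2.5 mm/s (> 2.2 mm/s), the metal-powder blend falls in Category FS.
Metal-powder blend: burn rate 4.7 mm/s > 2.2 mm/s → Category FS (Flammable Solid).
Category FS net quantity: (three 0.1 oz packs = 8.52 g) + (two 0.1 oz packs = 5.68 g) = 14.2 g.
That exceeds the Category FS express courier limit of 2 g.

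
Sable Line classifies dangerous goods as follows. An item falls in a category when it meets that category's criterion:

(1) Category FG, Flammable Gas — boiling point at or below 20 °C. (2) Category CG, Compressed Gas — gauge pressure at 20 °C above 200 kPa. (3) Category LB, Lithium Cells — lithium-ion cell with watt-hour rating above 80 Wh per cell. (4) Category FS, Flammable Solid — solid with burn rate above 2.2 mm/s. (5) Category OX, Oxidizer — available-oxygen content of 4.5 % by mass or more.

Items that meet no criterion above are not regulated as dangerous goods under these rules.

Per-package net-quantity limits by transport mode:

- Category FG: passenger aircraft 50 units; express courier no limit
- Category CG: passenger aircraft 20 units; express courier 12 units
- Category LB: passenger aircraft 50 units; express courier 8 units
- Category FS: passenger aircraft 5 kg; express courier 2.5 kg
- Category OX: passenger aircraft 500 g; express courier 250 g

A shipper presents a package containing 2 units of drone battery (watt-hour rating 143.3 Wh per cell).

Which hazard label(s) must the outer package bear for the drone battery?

Category LB

Watt-hour rating 143.3 Wh per cell meets the Category LB criterion (Lithium Cells), so the drone battery is Category LB.
Only the Category LB label is required.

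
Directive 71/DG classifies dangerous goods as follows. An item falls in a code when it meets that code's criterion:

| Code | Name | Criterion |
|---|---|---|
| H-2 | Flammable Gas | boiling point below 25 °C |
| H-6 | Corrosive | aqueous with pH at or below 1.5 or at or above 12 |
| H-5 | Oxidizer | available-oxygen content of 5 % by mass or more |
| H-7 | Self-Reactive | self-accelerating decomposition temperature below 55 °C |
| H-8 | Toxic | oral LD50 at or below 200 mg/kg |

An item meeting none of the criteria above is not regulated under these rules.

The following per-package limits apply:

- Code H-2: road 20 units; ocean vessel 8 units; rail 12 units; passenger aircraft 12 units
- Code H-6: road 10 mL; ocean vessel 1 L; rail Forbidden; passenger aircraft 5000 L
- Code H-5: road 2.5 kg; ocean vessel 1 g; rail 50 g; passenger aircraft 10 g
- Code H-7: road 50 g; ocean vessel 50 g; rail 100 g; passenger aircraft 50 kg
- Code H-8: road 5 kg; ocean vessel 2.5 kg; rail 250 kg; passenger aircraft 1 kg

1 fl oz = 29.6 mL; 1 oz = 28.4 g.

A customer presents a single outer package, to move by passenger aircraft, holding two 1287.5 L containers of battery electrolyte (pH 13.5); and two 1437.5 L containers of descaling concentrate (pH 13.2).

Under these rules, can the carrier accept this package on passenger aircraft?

pH 13.5 meets the Code H-6 criterion (Corrosive), so the battery electrolyte is Code H-6.
Descaling concentrate: pH 13.2 ≥ 12 → Code H-6 (Corrosive).
Total Code H-6: (two 1287.5 L containers = 2575 L) + (two 1437.5 L containers = 2875 L) = 5450 L.
5450 L exceeds the passenger aircraft limit of 5000 L for Code H-6.

No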